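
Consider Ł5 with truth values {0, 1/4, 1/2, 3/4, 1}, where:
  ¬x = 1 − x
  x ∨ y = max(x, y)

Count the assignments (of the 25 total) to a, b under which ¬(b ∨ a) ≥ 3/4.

4

value 1: 1 assignment (counts)
value 3/4: 3 assignments (counts)
value 1/2: 5 assignments
value 1/4: 7 assignments
value 0: 9 assignments
So 4 of the 25 assignments meet the threshold.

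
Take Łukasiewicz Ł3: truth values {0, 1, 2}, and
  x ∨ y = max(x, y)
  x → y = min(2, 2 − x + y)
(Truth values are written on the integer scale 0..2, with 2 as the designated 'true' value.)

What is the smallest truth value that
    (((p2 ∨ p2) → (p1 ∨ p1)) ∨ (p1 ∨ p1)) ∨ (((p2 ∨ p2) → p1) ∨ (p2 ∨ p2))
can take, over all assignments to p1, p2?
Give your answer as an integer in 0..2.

1

Take p1 = 0, p2 = 1:
p2 ∨ p2 = 1 ∨ 1 = 1
p1 ∨ p1 = 0 ∨ 0 = 0
(p2 ∨ p2) → (p1 ∨ p1) = 1 → 0 = 1
p1 ∨ p1 = 0 ∨ 0 = 0
((p2 ∨ p2) → (p1 ∨ p1)) ∨ (p1 ∨ p1) = 1 ∨ 0 = 1
p2 ∨ p2 = 1 ∨ 1 = 1
(p2 ∨ p2) → p1 = 1 → 0 = 1
p2 ∨ p2 = 1 ∨ 1 = 1
((p2 ∨ p2) → p1) ∨ (p2 ∨ p2) = 1 ∨ 1 = 1
(((p2 ∨ p2) → (p1 ∨ p1)) ∨ (p1 ∨ p1)) ∨ (((p2 ∨ p2) → p1) ∨ (p2 ∨ p2)) = 1 ∨ 1 = 1
No assignment yields a value below 1, so this is the minimum.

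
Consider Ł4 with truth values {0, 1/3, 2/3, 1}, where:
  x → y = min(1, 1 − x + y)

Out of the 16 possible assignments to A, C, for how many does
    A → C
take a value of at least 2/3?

13

A = 0, C = 0 ↦ 1  ≥
A = 0, C = 1/3 ↦ 1  ≥
A = 0, C = 2/3 ↦ 1  ≥
A = 0, C = 1 ↦ 1  ≥
A = 1/3, C = 0 ↦ 2/3  ≥
A = 1/3, C = 1/3 ↦ 1  ≥
A = 1/3, C = 2/3 ↦ 1  ≥
A = 1/3, C = 1 ↦ 1  ≥
A = 2/3, C = 0 ↦ 1/3  <
A = 2/3, C = 1/3 ↦ 2/3  ≥
A = 2/3, C = 2/3 ↦ 1  ≥
A = 2/3, C = 1 ↦ 1  ≥
A = 1, C = 0 ↦ 0  <
A = 1, C = 1/3 ↦ 1/3  <
A = 1, C = 2/3 ↦ 2/3  ≥
A = 1, C = 1 ↦ 1  ≥
So 13 of the 16 assignments meet the threshold.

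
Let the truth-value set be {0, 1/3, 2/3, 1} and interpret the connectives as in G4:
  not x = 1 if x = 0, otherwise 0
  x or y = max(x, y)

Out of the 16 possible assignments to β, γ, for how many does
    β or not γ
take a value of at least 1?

7

β = 0, γ = 0 ↦ 1  ≥
β = 0, γ = 1/3 ↦ 0  <
β = 0, γ = 2/3 ↦ 0  <
β = 0, γ = 1 ↦ 0  <
β = 1/3, γ = 0 ↦ 1  ≥
β = 1/3, γ = 1/3 ↦ 1/3  <
β = 1/3, γ = 2/3 ↦ 1/3  <
β = 1/3, γ = 1 ↦ 1/3  <
β = 2/3, γ = 0 ↦ 1  ≥
β = 2/3, γ = 1/3 ↦ 2/3  <
β = 2/3, γ = 2/3 ↦ 2/3  <
β = 2/3, γ = 1 ↦ 2/3  <
β = 1, γ = 0 ↦ 1  ≥
β = 1, γ = 1/3 ↦ 1  ≥
β = 1, γ = 2/3 ↦ 1  ≥
β = 1, γ = 1 ↦ 1  ≥
So 7 of the 16 assignments meet the threshold.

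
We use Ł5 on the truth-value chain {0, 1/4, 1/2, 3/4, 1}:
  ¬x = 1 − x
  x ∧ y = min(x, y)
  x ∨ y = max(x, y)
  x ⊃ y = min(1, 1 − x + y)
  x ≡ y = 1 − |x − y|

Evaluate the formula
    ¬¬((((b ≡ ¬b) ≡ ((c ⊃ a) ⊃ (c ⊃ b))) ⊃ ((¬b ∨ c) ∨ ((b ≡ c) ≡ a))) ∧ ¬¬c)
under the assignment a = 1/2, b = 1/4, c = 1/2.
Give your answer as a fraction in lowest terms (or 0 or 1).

¬b = ¬1/4 = 3/4
b ≡ ¬b = 1/4 ≡ 3/4 = 1/2
c ⊃ a = 1/2 ⊃ 1/2 = 1
c ⊃ b = 1/2 ⊃ 1/4 = 3/4
(c ⊃ a) ⊃ (c ⊃ b) = 1 ⊃ 3/4 = 3/4
(b ≡ ¬b) ≡ ((c ⊃ a) ⊃ (c ⊃ b)) = 1/2 ≡ 3/4 = 3/4
¬b = ¬1/4 = 3/4
¬b ∨ c = 3/4 ∨ 1/2 = 3/4
b ≡ c = 1/4 ≡ 1/2 = 3/4
(b ≡ c) ≡ a = 3/4 ≡ 1/2 = 3/4
(¬b ∨ c) ∨ ((b ≡ c) ≡ a) = 3/4 ∨ 3/4 = 3/4
((b ≡ ¬b) ≡ ((c ⊃ a) ⊃ (c ⊃ b))) ⊃ ((¬b ∨ c) ∨ ((b ≡ c) ≡ a)) = 3/4 ⊃ 3/4 = 1
¬c = ¬1/2 = 1/2
¬¬c = ¬1/2 = 1/2
(((b ≡ ¬b) ≡ ((c ⊃ a) ⊃ (c ⊃ b))) ⊃ ((¬b ∨ c) ∨ ((b ≡ c) ≡ a))) ∧ ¬¬c = 1 ∧ 1/2 = 1/2
¬((((b ≡ ¬b) ≡ ((c ⊃ a) ⊃ (c ⊃ b))) ⊃ ((¬b ∨ c) ∨ ((b ≡ c) ≡ a))) ∧ ¬¬c) = ¬1/2 = 1/2
¬¬((((b ≡ ¬b) ≡ ((c ⊃ a) ⊃ (c ⊃ b))) ⊃ ((¬b ∨ c) ∨ ((b ≡ c) ≡ a))) ∧ ¬¬c) = ¬1/2 = 1/2

1/2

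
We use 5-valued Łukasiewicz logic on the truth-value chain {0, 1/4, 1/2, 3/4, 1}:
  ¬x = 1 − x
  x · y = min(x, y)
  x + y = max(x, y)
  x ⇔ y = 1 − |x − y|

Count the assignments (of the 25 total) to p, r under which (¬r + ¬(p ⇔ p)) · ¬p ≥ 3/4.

value 1: 1 assignment (counts)
value 3/4: 3 assignments (counts)
value 1/2: 5 assignments
value 1/4: 7 assignments
value 0: 9 assignments
So 4 of the 25 assignments meet the threshold.

4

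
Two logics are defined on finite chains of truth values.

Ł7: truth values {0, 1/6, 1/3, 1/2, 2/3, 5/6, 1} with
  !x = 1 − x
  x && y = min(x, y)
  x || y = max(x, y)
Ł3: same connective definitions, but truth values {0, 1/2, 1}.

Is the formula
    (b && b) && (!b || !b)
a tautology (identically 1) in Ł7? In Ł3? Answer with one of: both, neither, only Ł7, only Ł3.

In Ł7: at b = 0 the value is 0 — not a tautology.
In Ł3: at b = 0 the value is 0 — not a tautology.

neither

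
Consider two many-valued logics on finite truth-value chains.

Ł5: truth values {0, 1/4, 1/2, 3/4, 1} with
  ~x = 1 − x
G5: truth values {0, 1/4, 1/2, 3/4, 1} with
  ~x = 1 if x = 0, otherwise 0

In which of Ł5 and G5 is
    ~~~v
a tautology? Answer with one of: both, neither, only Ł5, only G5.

neither

In Ł5: at v = 1/4 the value is 3/4 — not a tautology.
In G5: at v = 1/4 the value is 0 — not a tautology.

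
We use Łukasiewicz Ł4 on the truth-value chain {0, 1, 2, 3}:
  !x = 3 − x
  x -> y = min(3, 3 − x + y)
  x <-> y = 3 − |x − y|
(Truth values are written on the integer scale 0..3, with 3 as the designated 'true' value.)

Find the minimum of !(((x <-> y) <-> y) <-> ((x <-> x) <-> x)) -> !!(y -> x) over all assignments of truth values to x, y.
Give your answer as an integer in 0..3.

Take x = 0, y = 2:
x <-> y = 0 <-> 2 = 1
(x <-> y) <-> y = 1 <-> 2 = 2
x <-> x = 0 <-> 0 = 3
(x <-> x) <-> x = 3 <-> 0 = 0
((x <-> y) <-> y) <-> ((x <-> x) <-> x) = 2 <-> 0 = 1
!(((x <-> y) <-> y) <-> ((x <-> x) <-> x)) = !1 = 2
y -> x = 2 -> 0 = 1
!(y -> x) = !1 = 2
!!(y -> x) = !2 = 1
!(((x <-> y) <-> y) <-> ((x <-> x) <-> x)) -> !!(y -> x) = 2 -> 1 = 2
No assignment yields a value below 2, so this is the minimum.

2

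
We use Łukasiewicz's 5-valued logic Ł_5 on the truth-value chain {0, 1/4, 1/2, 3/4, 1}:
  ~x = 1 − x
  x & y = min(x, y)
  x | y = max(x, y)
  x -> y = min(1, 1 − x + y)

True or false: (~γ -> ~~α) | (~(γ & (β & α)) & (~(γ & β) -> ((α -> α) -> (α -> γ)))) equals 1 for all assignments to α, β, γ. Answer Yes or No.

Counterexample: take α = 1/4, β = 0, γ = 0.
~γ = ~0 = 1
~α = ~1/4 = 3/4
~~α = ~3/4 = 1/4
~γ -> ~~α = 1 -> 1/4 = 1/4
β & α = 0 & 1/4 = 0
γ & (β & α) = 0 & 0 = 0
~(γ & (β & α)) = ~0 = 1
γ & β = 0 & 0 = 0
~(γ & β) = ~0 = 1
α -> α = 1/4 -> 1/4 = 1
α -> γ = 1/4 -> 0 = 3/4
(α -> α) -> (α -> γ) = 1 -> 3/4 = 3/4
~(γ & β) -> ((α -> α) -> (α -> γ)) = 1 -> 3/4 = 3/4
~(γ & (β & α)) & (~(γ & β) -> ((α -> α) -> (α -> γ))) = 1 & 3/4 = 3/4
(~γ -> ~~α) | (~(γ & (β & α)) & (~(γ & β) -> ((α -> α) -> (α -> γ)))) = 1/4 | 3/4 = 3/4
This gives 3/4 ≠ 1.

No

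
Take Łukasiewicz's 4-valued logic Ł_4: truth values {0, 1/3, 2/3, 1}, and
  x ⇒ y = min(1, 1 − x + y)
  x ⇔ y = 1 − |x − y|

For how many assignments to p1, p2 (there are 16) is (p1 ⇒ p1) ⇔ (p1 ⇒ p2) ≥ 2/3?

13

p1 = 0, p2 = 0 ↦ 1  ≥
p1 = 0, p2 = 1/3 ↦ 1  ≥
p1 = 0, p2 = 2/3 ↦ 1  ≥
p1 = 0, p2 = 1 ↦ 1  ≥
p1 = 1/3, p2 = 0 ↦ 2/3  ≥
p1 = 1/3, p2 = 1/3 ↦ 1  ≥
p1 = 1/3, p2 = 2/3 ↦ 1  ≥
p1 = 1/3, p2 = 1 ↦ 1  ≥
p1 = 2/3, p2 = 0 ↦ 1/3  <
p1 = 2/3, p2 = 1/3 ↦ 2/3  ≥
p1 = 2/3, p2 = 2/3 ↦ 1  ≥
p1 = 2/3, p2 = 1 ↦ 1  ≥
p1 = 1, p2 = 0 ↦ 0  <
p1 = 1, p2 = 1/3 ↦ 1/3  <
p1 = 1, p2 = 2/3 ↦ 2/3  ≥
p1 = 1, p2 = 1 ↦ 1  ≥
So 13 of the 16 assignments meet the threshold.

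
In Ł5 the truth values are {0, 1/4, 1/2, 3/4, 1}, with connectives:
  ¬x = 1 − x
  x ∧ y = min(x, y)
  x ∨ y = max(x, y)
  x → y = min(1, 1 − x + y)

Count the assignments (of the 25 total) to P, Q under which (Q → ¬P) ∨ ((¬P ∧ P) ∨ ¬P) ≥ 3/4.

19

value 1: 15 assignments (counts)
value 3/4: 4 assignments (counts)
value 1/2: 3 assignments
value 1/4: 2 assignments
value 0: 1 assignment
So 19 of the 25 assignments meet the threshold.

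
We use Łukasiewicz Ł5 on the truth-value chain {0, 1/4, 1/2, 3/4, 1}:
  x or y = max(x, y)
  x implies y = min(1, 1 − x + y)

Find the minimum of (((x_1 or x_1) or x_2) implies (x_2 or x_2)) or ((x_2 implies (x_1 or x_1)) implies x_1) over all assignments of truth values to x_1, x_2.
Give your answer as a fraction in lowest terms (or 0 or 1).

Take x_1 = 1/2, x_2 = 0:
x_1 or x_1 = 1/2 or 1/2 = 1/2
(x_1 or x_1) or x_2 = 1/2 or 0 = 1/2
x_2 or x_2 = 0 or 0 = 0
((x_1 or x_1) or x_2) implies (x_2 or x_2) = 1/2 implies 0 = 1/2
x_1 or x_1 = 1/2 or 1/2 = 1/2
x_2 implies (x_1 or x_1) = 0 implies 1/2 = 1
(x_2 implies (x_1 or x_1)) implies x_1 = 1 implies 1/2 = 1/2
(((x_1 or x_1) or x_2) implies (x_2 or x_2)) or ((x_2 implies (x_1 or x_1)) implies x_1) = 1/2 or 1/2 = 1/2
No assignment yields a value below 1/2, so this is the minimum.

1/2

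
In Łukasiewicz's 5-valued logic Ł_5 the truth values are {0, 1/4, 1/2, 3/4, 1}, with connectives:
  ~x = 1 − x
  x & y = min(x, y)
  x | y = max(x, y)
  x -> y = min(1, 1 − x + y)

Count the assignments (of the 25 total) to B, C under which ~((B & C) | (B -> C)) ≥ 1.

value 1: 1 assignment (counts)
value 3/4: 2 assignments
value 1/2: 3 assignments
value 1/4: 4 assignments
value 0: 15 assignments
So 1 of the 25 assignments meets the threshold.

1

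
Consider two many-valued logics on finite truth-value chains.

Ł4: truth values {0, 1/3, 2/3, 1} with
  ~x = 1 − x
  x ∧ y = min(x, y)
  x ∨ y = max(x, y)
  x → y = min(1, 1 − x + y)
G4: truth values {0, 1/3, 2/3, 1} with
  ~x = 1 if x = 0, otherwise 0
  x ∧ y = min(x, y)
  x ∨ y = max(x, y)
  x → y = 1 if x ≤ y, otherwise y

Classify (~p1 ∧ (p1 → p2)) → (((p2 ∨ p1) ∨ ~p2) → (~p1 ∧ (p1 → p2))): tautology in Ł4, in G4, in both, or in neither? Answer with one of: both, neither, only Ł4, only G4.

In Ł4: every assignment gives 1 — tautology.
In G4: every assignment gives 1 — tautology.

both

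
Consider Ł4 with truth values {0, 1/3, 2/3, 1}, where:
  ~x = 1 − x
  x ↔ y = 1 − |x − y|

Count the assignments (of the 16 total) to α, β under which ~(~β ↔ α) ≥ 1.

2

α = 0, β = 0 ↦ 1  ≥
α = 0, β = 1/3 ↦ 2/3  <
α = 0, β = 2/3 ↦ 1/3  <
α = 0, β = 1 ↦ 0  <
α = 1/3, β = 0 ↦ 2/3  <
α = 1/3, β = 1/3 ↦ 1/3  <
α = 1/3, β = 2/3 ↦ 0  <
α = 1/3, β = 1 ↦ 1/3  <
α = 2/3, β = 0 ↦ 1/3  <
α = 2/3, β = 1/3 ↦ 0  <
α = 2/3, β = 2/3 ↦ 1/3  <
α = 2/3, β = 1 ↦ 2/3  <
α = 1, β = 0 ↦ 0  <
α = 1, β = 1/3 ↦ 1/3  <
α = 1, β = 2/3 ↦ 2/3  <
α = 1, β = 1 ↦ 1  ≥
So 2 of the 16 assignments meet the threshold.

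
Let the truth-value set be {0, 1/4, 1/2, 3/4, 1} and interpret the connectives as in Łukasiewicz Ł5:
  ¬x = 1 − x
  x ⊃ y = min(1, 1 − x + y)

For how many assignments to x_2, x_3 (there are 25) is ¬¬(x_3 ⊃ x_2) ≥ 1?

value 1: 15 assignments (counts)
value 3/4: 4 assignments
value 1/2: 3 assignments
value 1/4: 2 assignments
value 0: 1 assignment
So 15 of the 25 assignments meet the threshold.

15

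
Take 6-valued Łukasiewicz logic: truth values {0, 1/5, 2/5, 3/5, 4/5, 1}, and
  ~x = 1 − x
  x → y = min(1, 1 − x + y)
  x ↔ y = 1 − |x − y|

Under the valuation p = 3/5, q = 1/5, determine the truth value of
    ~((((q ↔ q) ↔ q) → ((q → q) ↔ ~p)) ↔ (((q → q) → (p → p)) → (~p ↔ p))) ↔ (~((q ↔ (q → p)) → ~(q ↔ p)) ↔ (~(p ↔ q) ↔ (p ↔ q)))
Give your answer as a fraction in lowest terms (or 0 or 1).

1

q ↔ q = 1/5 ↔ 1/5 = 1
(q ↔ q) ↔ q = 1 ↔ 1/5 = 1/5
q → q = 1/5 → 1/5 = 1
~p = ~3/5 = 2/5
(q → q) ↔ ~p = 1 ↔ 2/5 = 2/5
((q ↔ q) ↔ q) → ((q → q) ↔ ~p) = 1/5 → 2/5 = 1
q → q = 1/5 → 1/5 = 1
p → p = 3/5 → 3/5 = 1
(q → q) → (p → p) = 1 → 1 = 1
~p = ~3/5 = 2/5
~p ↔ p = 2/5 ↔ 3/5 = 4/5
((q → q) → (p → p)) → (~p ↔ p) = 1 → 4/5 = 4/5
(((q ↔ q) ↔ q) → ((q → q) ↔ ~p)) ↔ (((q → q) → (p → p)) → (~p ↔ p)) = 1 ↔ 4/5 = 4/5
~((((q ↔ q) ↔ q) → ((q → q) ↔ ~p)) ↔ (((q → q) → (p → p)) → (~p ↔ p))) = ~4/5 = 1/5
q → p = 1/5 → 3/5 = 1
q ↔ (q → p) = 1/5 ↔ 1 = 1/5
q ↔ p = 1/5 ↔ 3/5 = 3/5
~(q ↔ p) = ~3/5 = 2/5
(q ↔ (q → p)) → ~(q ↔ p) = 1/5 → 2/5 = 1
~((q ↔ (q → p)) → ~(q ↔ p)) = ~1 = 0
p ↔ q = 3/5 ↔ 1/5 = 3/5
~(p ↔ q) = ~3/5 = 2/5
p ↔ q = 3/5 ↔ 1/5 = 3/5
~(p ↔ q) ↔ (p ↔ q) = 2/5 ↔ 3/5 = 4/5
~((q ↔ (q → p)) → ~(q ↔ p)) ↔ (~(p ↔ q) ↔ (p ↔ q)) = 0 ↔ 4/5 = 1/5
~((((q ↔ q) ↔ q) → ((q → q) ↔ ~p)) ↔ (((q → q) → (p → p)) → (~p ↔ p))) ↔ (~((q ↔ (q → p)) → ~(q ↔ p)) ↔ (~(p ↔ q) ↔ (p ↔ q))) = 1/5 ↔ 1/5 = 1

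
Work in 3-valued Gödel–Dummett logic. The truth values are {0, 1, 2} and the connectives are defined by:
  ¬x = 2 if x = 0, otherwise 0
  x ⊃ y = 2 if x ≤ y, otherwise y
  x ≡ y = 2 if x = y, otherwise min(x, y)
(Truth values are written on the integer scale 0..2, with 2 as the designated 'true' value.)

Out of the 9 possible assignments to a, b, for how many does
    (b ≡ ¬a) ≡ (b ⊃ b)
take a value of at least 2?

3

a = 0, b = 0 ↦ 0  <
a = 0, b = 1 ↦ 1  <
a = 0, b = 2 ↦ 2  ≥
a = 1, b = 0 ↦ 2  ≥
a = 1, b = 1 ↦ 0  <
a = 1, b = 2 ↦ 0  <
a = 2, b = 0 ↦ 2  ≥
a = 2, b = 1 ↦ 0  <
a = 2, b = 2 ↦ 0  <
So 3 of the 9 assignments meet the threshold.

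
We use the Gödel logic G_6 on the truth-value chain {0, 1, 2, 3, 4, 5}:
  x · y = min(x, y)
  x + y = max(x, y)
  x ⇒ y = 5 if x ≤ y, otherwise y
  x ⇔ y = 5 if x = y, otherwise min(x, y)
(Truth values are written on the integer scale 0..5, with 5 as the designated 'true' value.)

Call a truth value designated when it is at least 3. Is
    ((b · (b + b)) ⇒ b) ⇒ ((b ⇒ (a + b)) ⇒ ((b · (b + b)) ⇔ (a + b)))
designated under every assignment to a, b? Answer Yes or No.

No

Counterexample: take a = 1, b = 0.
b + b = 0 + 0 = 0
b · (b + b) = 0 · 0 = 0
(b · (b + b)) ⇒ b = 0 ⇒ 0 = 5
a + b = 1 + 0 = 1
b ⇒ (a + b) = 0 ⇒ 1 = 5
b + b = 0 + 0 = 0
b · (b + b) = 0 · 0 = 0
a + b = 1 + 0 = 1
(b · (b + b)) ⇔ (a + b) = 0 ⇔ 1 = 0
(b ⇒ (a + b)) ⇒ ((b · (b + b)) ⇔ (a + b)) = 5 ⇒ 0 = 0
((b · (b + b)) ⇒ b) ⇒ ((b ⇒ (a + b)) ⇒ ((b · (b + b)) ⇔ (a + b))) = 5 ⇒ 0 = 0
This gives 0, which is below 3.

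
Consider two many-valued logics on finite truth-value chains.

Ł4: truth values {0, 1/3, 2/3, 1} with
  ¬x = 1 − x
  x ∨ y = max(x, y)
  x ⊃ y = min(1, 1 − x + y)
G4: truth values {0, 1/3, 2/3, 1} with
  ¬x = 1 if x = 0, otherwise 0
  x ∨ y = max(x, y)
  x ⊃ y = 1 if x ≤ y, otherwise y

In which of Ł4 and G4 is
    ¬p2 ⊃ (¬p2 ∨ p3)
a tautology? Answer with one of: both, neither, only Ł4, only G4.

In Ł4: every assignment gives 1 — tautology.
In G4: every assignment gives 1 — tautology.

both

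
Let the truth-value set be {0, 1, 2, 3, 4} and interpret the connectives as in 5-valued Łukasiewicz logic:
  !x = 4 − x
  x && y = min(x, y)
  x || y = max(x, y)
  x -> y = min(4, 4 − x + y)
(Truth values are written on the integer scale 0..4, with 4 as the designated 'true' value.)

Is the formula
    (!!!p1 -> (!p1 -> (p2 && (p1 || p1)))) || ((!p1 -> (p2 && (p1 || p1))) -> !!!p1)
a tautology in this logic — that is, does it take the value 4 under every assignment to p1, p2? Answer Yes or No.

At p1 = 1, p2 = 2, for instance:
!p1 = !1 = 3
!!p1 = !3 = 1
!!!p1 = !1 = 3
!p1 = !1 = 3
p1 || p1 = 1 || 1 = 1
p2 && (p1 || p1) = 2 && 1 = 1
!p1 -> (p2 && (p1 || p1)) = 3 -> 1 = 2
!!!p1 -> (!p1 -> (p2 && (p1 || p1))) = 3 -> 2 = 3
(!p1 -> (p2 && (p1 || p1))) -> !!!p1 = 2 -> 3 = 4
(!!!p1 -> (!p1 -> (p2 && (p1 || p1)))) || ((!p1 -> (p2 && (p1 || p1))) -> !!!p1) = 3 || 4 = 4
and checking the remaining 24 assignments likewise gives ≥ 4 in every case.

Yes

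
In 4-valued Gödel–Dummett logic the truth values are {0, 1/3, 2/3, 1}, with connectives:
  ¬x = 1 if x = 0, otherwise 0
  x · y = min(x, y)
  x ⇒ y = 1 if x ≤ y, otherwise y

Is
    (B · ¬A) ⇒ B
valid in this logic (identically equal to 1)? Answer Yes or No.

Yes

A = 0, B = 0 ↦ 1
A = 0, B = 1/3 ↦ 1
A = 0, B = 2/3 ↦ 1
A = 0, B = 1 ↦ 1
A = 1/3, B = 0 ↦ 1
A = 1/3, B = 1/3 ↦ 1
A = 1/3, B = 2/3 ↦ 1
A = 1/3, B = 1 ↦ 1
A = 2/3, B = 0 ↦ 1
A = 2/3, B = 1/3 ↦ 1
A = 2/3, B = 2/3 ↦ 1
A = 2/3, B = 1 ↦ 1
A = 1, B = 0 ↦ 1
A = 1, B = 1/3 ↦ 1
A = 1, B = 2/3 ↦ 1
A = 1, B = 1 ↦ 1
Every assignment gives a value ≥ 1.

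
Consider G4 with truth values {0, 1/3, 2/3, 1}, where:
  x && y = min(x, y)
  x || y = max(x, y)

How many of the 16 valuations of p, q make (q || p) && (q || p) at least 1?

7

p = 0, q = 0 ↦ 0  <
p = 0, q = 1/3 ↦ 1/3  <
p = 0, q = 2/3 ↦ 2/3  <
p = 0, q = 1 ↦ 1  ≥
p = 1/3, q = 0 ↦ 1/3  <
p = 1/3, q = 1/3 ↦ 1/3  <
p = 1/3, q = 2/3 ↦ 2/3  <
p = 1/3, q = 1 ↦ 1  ≥
p = 2/3, q = 0 ↦ 2/3  <
p = 2/3, q = 1/3 ↦ 2/3  <
p = 2/3, q = 2/3 ↦ 2/3  <
p = 2/3, q = 1 ↦ 1  ≥
p = 1, q = 0 ↦ 1  ≥
p = 1, q = 1/3 ↦ 1  ≥
p = 1, q = 2/3 ↦ 1  ≥
p = 1, q = 1 ↦ 1  ≥
So 7 of the 16 assignments meet the threshold.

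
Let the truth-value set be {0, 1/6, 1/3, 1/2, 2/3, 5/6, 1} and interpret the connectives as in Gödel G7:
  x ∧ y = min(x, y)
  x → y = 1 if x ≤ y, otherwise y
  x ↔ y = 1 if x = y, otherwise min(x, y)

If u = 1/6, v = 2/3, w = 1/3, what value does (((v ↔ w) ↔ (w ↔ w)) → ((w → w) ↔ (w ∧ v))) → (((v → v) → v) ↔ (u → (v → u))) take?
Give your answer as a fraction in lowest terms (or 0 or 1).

2/3

v ↔ w = 2/3 ↔ 1/3 = 1/3
w ↔ w = 1/3 ↔ 1/3 = 1
(v ↔ w) ↔ (w ↔ w) = 1/3 ↔ 1 = 1/3
w → w = 1/3 → 1/3 = 1
w ∧ v = 1/3 ∧ 2/3 = 1/3
(w → w) ↔ (w ∧ v) = 1 ↔ 1/3 = 1/3
((v ↔ w) ↔ (w ↔ w)) → ((w → w) ↔ (w ∧ v)) = 1/3 → 1/3 = 1
v → v = 2/3 → 2/3 = 1
(v → v) → v = 1 → 2/3 = 2/3
v → u = 2/3 → 1/6 = 1/6
u → (v → u) = 1/6 → 1/6 = 1
((v → v) → v) ↔ (u → (v → u)) = 2/3 ↔ 1 = 2/3
(((v ↔ w) ↔ (w ↔ w)) → ((w → w) ↔ (w ∧ v))) → (((v → v) → v) ↔ (u → (v → u))) = 1 → 2/3 = 2/3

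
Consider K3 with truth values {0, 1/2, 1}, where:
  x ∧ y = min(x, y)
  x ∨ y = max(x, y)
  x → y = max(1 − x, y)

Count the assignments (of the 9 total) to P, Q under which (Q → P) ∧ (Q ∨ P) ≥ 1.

3

P = 0, Q = 0 ↦ 0  <
P = 0, Q = 1/2 ↦ 1/2  <
P = 0, Q = 1 ↦ 0  <
P = 1/2, Q = 0 ↦ 1/2  <
P = 1/2, Q = 1/2 ↦ 1/2  <
P = 1/2, Q = 1 ↦ 1/2  <
P = 1, Q = 0 ↦ 1  ≥
P = 1, Q = 1/2 ↦ 1  ≥
P = 1, Q = 1 ↦ 1  ≥
So 3 of the 9 assignments meet the threshold.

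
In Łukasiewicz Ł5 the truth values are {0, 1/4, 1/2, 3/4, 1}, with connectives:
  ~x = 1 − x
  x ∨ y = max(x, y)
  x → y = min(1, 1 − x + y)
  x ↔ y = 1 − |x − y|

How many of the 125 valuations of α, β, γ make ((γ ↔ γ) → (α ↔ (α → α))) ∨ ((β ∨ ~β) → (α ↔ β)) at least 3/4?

value 1: 75 assignments (counts)
value 3/4: 25 assignments (counts)
value 1/2: 15 assignments
value 1/4: 5 assignments
value 0: 5 assignments
So 100 of the 125 assignments meet the threshold.

100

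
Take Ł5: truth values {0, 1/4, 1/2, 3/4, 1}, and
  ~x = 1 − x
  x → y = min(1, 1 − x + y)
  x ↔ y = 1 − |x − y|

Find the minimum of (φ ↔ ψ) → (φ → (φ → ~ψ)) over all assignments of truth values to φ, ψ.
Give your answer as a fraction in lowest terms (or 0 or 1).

0

Take φ = 1, ψ = 1:
φ ↔ ψ = 1 ↔ 1 = 1
~ψ = ~1 = 0
φ → ~ψ = 1 → 0 = 0
φ → (φ → ~ψ) = 1 → 0 = 0
(φ ↔ ψ) → (φ → (φ → ~ψ)) = 1 → 0 = 0
No assignment yields a value below 0, so this is the minimum.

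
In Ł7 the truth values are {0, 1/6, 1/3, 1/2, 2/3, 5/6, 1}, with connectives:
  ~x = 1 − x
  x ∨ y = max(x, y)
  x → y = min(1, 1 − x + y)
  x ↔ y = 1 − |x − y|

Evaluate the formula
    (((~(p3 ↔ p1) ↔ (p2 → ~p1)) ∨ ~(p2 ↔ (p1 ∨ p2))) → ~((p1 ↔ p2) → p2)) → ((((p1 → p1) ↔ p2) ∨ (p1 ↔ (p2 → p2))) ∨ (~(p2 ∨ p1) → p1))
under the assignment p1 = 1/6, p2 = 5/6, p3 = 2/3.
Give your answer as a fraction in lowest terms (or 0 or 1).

1

p3 ↔ p1 = 2/3 ↔ 1/6 = 1/2
~(p3 ↔ p1) = ~1/2 = 1/2
~p1 = ~1/6 = 5/6
p2 → ~p1 = 5/6 → 5/6 = 1
~(p3 ↔ p1) ↔ (p2 → ~p1) = 1/2 ↔ 1 = 1/2
p1 ∨ p2 = 1/6 ∨ 5/6 = 5/6
p2 ↔ (p1 ∨ p2) = 5/6 ↔ 5/6 = 1
~(p2 ↔ (p1 ∨ p2)) = ~1 = 0
(~(p3 ↔ p1) ↔ (p2 → ~p1)) ∨ ~(p2 ↔ (p1 ∨ p2)) = 1/2 ∨ 0 = 1/2
p1 ↔ p2 = 1/6 ↔ 5/6 = 1/3
(p1 ↔ p2) → p2 = 1/3 → 5/6 = 1
~((p1 ↔ p2) → p2) = ~1 = 0
((~(p3 ↔ p1) ↔ (p2 → ~p1)) ∨ ~(p2 ↔ (p1 ∨ p2))) → ~((p1 ↔ p2) → p2) = 1/2 → 0 = 1/2
p1 → p1 = 1/6 → 1/6 = 1
(p1 → p1) ↔ p2 = 1 ↔ 5/6 = 5/6
p2 → p2 = 5/6 → 5/6 = 1
p1 ↔ (p2 → p2) = 1/6 ↔ 1 = 1/6
((p1 → p1) ↔ p2) ∨ (p1 ↔ (p2 → p2)) = 5/6 ∨ 1/6 = 5/6
p2 ∨ p1 = 5/6 ∨ 1/6 = 5/6
~(p2 ∨ p1) = ~5/6 = 1/6
~(p2 ∨ p1) → p1 = 1/6 → 1/6 = 1
(((p1 → p1) ↔ p2) ∨ (p1 ↔ (p2 → p2))) ∨ (~(p2 ∨ p1) → p1) = 5/6 ∨ 1 = 1
(((~(p3 ↔ p1) ↔ (p2 → ~p1)) ∨ ~(p2 ↔ (p1 ∨ p2))) → ~((p1 ↔ p2) → p2)) → ((((p1 → p1) ↔ p2) ∨ (p1 ↔ (p2 → p2))) ∨ (~(p2 ∨ p1) → p1)) = 1/2 → 1 = 1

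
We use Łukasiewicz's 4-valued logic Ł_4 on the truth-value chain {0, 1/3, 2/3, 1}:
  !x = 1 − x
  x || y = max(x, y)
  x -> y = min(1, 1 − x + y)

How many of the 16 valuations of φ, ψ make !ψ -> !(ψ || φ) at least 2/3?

φ = 0, ψ = 0 ↦ 1  ≥
φ = 0, ψ = 1/3 ↦ 1  ≥
φ = 0, ψ = 2/3 ↦ 1  ≥
φ = 0, ψ = 1 ↦ 1  ≥
φ = 1/3, ψ = 0 ↦ 2/3  ≥
φ = 1/3, ψ = 1/3 ↦ 1  ≥
φ = 1/3, ψ = 2/3 ↦ 1  ≥
φ = 1/3, ψ = 1 ↦ 1  ≥
φ = 2/3, ψ = 0 ↦ 1/3  <
φ = 2/3, ψ = 1/3 ↦ 2/3  ≥
φ = 2/3, ψ = 2/3 ↦ 1  ≥
φ = 2/3, ψ = 1 ↦ 1  ≥
φ = 1, ψ = 0 ↦ 0  <
φ = 1, ψ = 1/3 ↦ 1/3  <
φ = 1, ψ = 2/3 ↦ 2/3  ≥
φ = 1, ψ = 1 ↦ 1  ≥
So 13 of the 16 assignments meet the threshold.

13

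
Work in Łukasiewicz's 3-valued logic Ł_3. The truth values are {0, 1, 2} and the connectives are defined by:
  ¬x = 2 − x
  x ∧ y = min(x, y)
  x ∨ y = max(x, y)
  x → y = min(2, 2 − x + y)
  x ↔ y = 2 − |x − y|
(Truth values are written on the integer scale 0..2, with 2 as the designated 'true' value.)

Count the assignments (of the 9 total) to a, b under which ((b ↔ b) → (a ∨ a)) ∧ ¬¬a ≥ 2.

a = 0, b = 0 ↦ 0  <
a = 0, b = 1 ↦ 0  <
a = 0, b = 2 ↦ 0  <
a = 1, b = 0 ↦ 1  <
a = 1, b = 1 ↦ 1  <
a = 1, b = 2 ↦ 1  <
a = 2, b = 0 ↦ 2  ≥
a = 2, b = 1 ↦ 2  ≥
a = 2, b = 2 ↦ 2  ≥
So 3 of the 9 assignments meet the threshold.

3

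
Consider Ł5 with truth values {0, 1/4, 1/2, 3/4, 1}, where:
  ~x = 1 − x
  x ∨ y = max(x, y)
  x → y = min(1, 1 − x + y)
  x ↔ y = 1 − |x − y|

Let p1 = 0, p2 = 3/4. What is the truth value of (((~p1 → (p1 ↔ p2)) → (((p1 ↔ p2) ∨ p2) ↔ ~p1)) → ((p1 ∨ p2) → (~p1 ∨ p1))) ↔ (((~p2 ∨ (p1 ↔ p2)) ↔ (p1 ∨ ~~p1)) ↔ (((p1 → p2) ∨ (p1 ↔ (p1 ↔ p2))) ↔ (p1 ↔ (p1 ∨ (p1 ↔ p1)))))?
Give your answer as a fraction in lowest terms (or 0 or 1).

~p1 = ~0 = 1
p1 ↔ p2 = 0 ↔ 3/4 = 1/4
~p1 → (p1 ↔ p2) = 1 → 1/4 = 1/4
p1 ↔ p2 = 0 ↔ 3/4 = 1/4
(p1 ↔ p2) ∨ p2 = 1/4 ∨ 3/4 = 3/4
~p1 = ~0 = 1
((p1 ↔ p2) ∨ p2) ↔ ~p1 = 3/4 ↔ 1 = 3/4
(~p1 → (p1 ↔ p2)) → (((p1 ↔ p2) ∨ p2) ↔ ~p1) = 1/4 → 3/4 = 1
p1 ∨ p2 = 0 ∨ 3/4 = 3/4
~p1 = ~0 = 1
~p1 ∨ p1 = 1 ∨ 0 = 1
(p1 ∨ p2) → (~p1 ∨ p1) = 3/4 → 1 = 1
((~p1 → (p1 ↔ p2)) → (((p1 ↔ p2) ∨ p2) ↔ ~p1)) → ((p1 ∨ p2) → (~p1 ∨ p1)) = 1 → 1 = 1
~p2 = ~3/4 = 1/4
p1 ↔ p2 = 0 ↔ 3/4 = 1/4
~p2 ∨ (p1 ↔ p2) = 1/4 ∨ 1/4 = 1/4
~p1 = ~0 = 1
~~p1 = ~1 = 0
p1 ∨ ~~p1 = 0 ∨ 0 = 0
(~p2 ∨ (p1 ↔ p2)) ↔ (p1 ∨ ~~p1) = 1/4 ↔ 0 = 3/4
p1 → p2 = 0 → 3/4 = 1
p1 ↔ p2 = 0 ↔ 3/4 = 1/4
p1 ↔ (p1 ↔ p2) = 0 ↔ 1/4 = 3/4
(p1 → p2) ∨ (p1 ↔ (p1 ↔ p2)) = 1 ∨ 3/4 = 1
p1 ↔ p1 = 0 ↔ 0 = 1
p1 ∨ (p1 ↔ p1) = 0 ∨ 1 = 1
p1 ↔ (p1 ∨ (p1 ↔ p1)) = 0 ↔ 1 = 0
((p1 → p2) ∨ (p1 ↔ (p1 ↔ p2))) ↔ (p1 ↔ (p1 ∨ (p1 ↔ p1))) = 1 ↔ 0 = 0
((~p2 ∨ (p1 ↔ p2)) ↔ (p1 ∨ ~~p1)) ↔ (((p1 → p2) ∨ (p1 ↔ (p1 ↔ p2))) ↔ (p1 ↔ (p1 ∨ (p1 ↔ p1)))) = 3/4 ↔ 0 = 1/4
(((~p1 → (p1 ↔ p2)) → (((p1 ↔ p2) ∨ p2) ↔ ~p1)) → ((p1 ∨ p2) → (~p1 ∨ p1))) ↔ (((~p2 ∨ (p1 ↔ p2)) ↔ (p1 ∨ ~~p1)) ↔ (((p1 → p2) ∨ (p1 ↔ (p1 ↔ p2))) ↔ (p1 ↔ (p1 ∨ (p1 ↔ p1))))) = 1 ↔ 1/4 = 1/4

1/4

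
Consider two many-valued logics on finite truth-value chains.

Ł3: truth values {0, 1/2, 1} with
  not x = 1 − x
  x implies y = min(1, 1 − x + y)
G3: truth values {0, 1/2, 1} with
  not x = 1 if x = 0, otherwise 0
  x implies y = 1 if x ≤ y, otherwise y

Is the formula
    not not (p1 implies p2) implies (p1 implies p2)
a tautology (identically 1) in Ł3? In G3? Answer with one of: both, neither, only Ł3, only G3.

only Ł3

In Ł3: every assignment gives 1 — tautology.
In G3: at p1 = 1, p2 = 1/2 the value is 1/2 — not a tautology.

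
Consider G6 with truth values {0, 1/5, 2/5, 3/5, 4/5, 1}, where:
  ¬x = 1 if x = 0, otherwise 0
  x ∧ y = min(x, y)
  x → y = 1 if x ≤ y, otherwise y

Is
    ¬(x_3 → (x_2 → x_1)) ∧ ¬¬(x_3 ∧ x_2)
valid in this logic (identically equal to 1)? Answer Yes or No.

Counterexample: take x_1 = 0, x_2 = 0, x_3 = 0.
x_2 → x_1 = 0 → 0 = 1
x_3 → (x_2 → x_1) = 0 → 1 = 1
¬(x_3 → (x_2 → x_1)) = ¬1 = 0
x_3 ∧ x_2 = 0 ∧ 0 = 0
¬(x_3 ∧ x_2) = ¬0 = 1
¬¬(x_3 ∧ x_2) = ¬1 = 0
¬(x_3 → (x_2 → x_1)) ∧ ¬¬(x_3 ∧ x_2) = 0 ∧ 0 = 0
This gives 0 ≠ 1.

No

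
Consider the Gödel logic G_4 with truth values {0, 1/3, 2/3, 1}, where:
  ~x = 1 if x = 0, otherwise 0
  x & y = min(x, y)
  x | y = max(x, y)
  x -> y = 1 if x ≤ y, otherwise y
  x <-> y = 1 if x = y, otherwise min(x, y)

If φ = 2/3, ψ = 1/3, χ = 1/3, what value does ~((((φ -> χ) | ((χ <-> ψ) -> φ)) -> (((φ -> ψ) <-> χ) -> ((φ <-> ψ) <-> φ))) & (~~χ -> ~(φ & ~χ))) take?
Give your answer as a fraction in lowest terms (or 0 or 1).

0

φ -> χ = 2/3 -> 1/3 = 1/3
χ <-> ψ = 1/3 <-> 1/3 = 1
(χ <-> ψ) -> φ = 1 -> 2/3 = 2/3
(φ -> χ) | ((χ <-> ψ) -> φ) = 1/3 | 2/3 = 2/3
φ -> ψ = 2/3 -> 1/3 = 1/3
(φ -> ψ) <-> χ = 1/3 <-> 1/3 = 1
φ <-> ψ = 2/3 <-> 1/3 = 1/3
(φ <-> ψ) <-> φ = 1/3 <-> 2/3 = 1/3
((φ -> ψ) <-> χ) -> ((φ <-> ψ) <-> φ) = 1 -> 1/3 = 1/3
((φ -> χ) | ((χ <-> ψ) -> φ)) -> (((φ -> ψ) <-> χ) -> ((φ <-> ψ) <-> φ)) = 2/3 -> 1/3 = 1/3
~χ = ~1/3 = 0
~~χ = ~0 = 1
~χ = ~1/3 = 0
φ & ~χ = 2/3 & 0 = 0
~(φ & ~χ) = ~0 = 1
~~χ -> ~(φ & ~χ) = 1 -> 1 = 1
(((φ -> χ) | ((χ <-> ψ) -> φ)) -> (((φ -> ψ) <-> χ) -> ((φ <-> ψ) <-> φ))) & (~~χ -> ~(φ & ~χ)) = 1/3 & 1 = 1/3
~((((φ -> χ) | ((χ <-> ψ) -> φ)) -> (((φ -> ψ) <-> χ) -> ((φ <-> ψ) <-> φ))) & (~~χ -> ~(φ & ~χ))) = ~1/3 = 0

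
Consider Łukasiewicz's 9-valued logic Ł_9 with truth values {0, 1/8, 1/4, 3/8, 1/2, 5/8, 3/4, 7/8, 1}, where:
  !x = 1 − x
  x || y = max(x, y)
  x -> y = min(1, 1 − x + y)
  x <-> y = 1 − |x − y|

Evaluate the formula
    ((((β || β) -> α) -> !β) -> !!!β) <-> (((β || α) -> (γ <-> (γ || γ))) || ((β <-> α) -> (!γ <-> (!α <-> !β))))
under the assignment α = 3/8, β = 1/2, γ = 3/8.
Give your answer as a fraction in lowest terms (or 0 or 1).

7/8

β || β = 1/2 || 1/2 = 1/2
(β || β) -> α = 1/2 -> 3/8 = 7/8
!β = !1/2 = 1/2
((β || β) -> α) -> !β = 7/8 -> 1/2 = 5/8
!β = !1/2 = 1/2
!!β = !1/2 = 1/2
!!!β = !1/2 = 1/2
(((β || β) -> α) -> !β) -> !!!β = 5/8 -> 1/2 = 7/8
β || α = 1/2 || 3/8 = 1/2
γ || γ = 3/8 || 3/8 = 3/8
γ <-> (γ || γ) = 3/8 <-> 3/8 = 1
(β || α) -> (γ <-> (γ || γ)) = 1/2 -> 1 = 1
β <-> α = 1/2 <-> 3/8 = 7/8
!γ = !3/8 = 5/8
!α = !3/8 = 5/8
!β = !1/2 = 1/2
!α <-> !β = 5/8 <-> 1/2 = 7/8
!γ <-> (!α <-> !β) = 5/8 <-> 7/8 = 3/4
(β <-> α) -> (!γ <-> (!α <-> !β)) = 7/8 -> 3/4 = 7/8
((β || α) -> (γ <-> (γ || γ))) || ((β <-> α) -> (!γ <-> (!α <-> !β))) = 1 || 7/8 = 1
((((β || β) -> α) -> !β) -> !!!β) <-> (((β || α) -> (γ <-> (γ || γ))) || ((β <-> α) -> (!γ <-> (!α <-> !β)))) = 7/8 <-> 1 = 7/8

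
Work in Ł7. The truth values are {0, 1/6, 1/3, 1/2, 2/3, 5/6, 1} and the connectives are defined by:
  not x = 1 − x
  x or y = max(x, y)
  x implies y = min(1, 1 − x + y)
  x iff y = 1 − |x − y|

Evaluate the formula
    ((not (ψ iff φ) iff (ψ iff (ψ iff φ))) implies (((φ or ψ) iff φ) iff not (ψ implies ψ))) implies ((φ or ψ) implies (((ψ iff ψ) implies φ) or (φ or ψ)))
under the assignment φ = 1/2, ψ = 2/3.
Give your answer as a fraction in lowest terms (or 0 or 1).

1

ψ iff φ = 2/3 iff 1/2 = 5/6
not (ψ iff φ) = not 5/6 = 1/6
ψ iff φ = 2/3 iff 1/2 = 5/6
ψ iff (ψ iff φ) = 2/3 iff 5/6 = 5/6
not (ψ iff φ) iff (ψ iff (ψ iff φ)) = 1/6 iff 5/6 = 1/3
φ or ψ = 1/2 or 2/3 = 2/3
(φ or ψ) iff φ = 2/3 iff 1/2 = 5/6
ψ implies ψ = 2/3 implies 2/3 = 1
not (ψ implies ψ) = not 1 = 0
((φ or ψ) iff φ) iff not (ψ implies ψ) = 5/6 iff 0 = 1/6
(not (ψ iff φ) iff (ψ iff (ψ iff φ))) implies (((φ or ψ) iff φ) iff not (ψ implies ψ)) = 1/3 implies 1/6 = 5/6
φ or ψ = 1/2 or 2/3 = 2/3
ψ iff ψ = 2/3 iff 2/3 = 1
(ψ iff ψ) implies φ = 1 implies 1/2 = 1/2
φ or ψ = 1/2 or 2/3 = 2/3
((ψ iff ψ) implies φ) or (φ or ψ) = 1/2 or 2/3 = 2/3
(φ or ψ) implies (((ψ iff ψ) implies φ) or (φ or ψ)) = 2/3 implies 2/3 = 1
((not (ψ iff φ) iff (ψ iff (ψ iff φ))) implies (((φ or ψ) iff φ) iff not (ψ implies ψ))) implies ((φ or ψ) implies (((ψ iff ψ) implies φ) or (φ or ψ))) = 5/6 implies 1 = 1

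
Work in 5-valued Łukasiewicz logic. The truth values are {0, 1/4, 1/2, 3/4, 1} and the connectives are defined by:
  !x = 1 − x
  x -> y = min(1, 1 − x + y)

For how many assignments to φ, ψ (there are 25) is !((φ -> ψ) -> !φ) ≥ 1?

value 1: 1 assignment (counts)
value 3/4: 3 assignments
value 1/2: 5 assignments
value 1/4: 7 assignments
value 0: 9 assignments
So 1 of the 25 assignments meets the threshold.

1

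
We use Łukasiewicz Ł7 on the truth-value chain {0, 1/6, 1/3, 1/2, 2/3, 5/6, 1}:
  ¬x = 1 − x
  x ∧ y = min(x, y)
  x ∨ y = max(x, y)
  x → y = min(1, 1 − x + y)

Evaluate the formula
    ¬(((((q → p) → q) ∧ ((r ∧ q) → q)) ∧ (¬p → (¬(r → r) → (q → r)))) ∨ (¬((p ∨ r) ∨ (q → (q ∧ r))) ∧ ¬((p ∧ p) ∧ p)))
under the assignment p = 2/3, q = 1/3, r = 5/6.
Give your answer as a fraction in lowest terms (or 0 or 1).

q → p = 1/3 → 2/3 = 1
(q → p) → q = 1 → 1/3 = 1/3
r ∧ q = 5/6 ∧ 1/3 = 1/3
(r ∧ q) → q = 1/3 → 1/3 = 1
((q → p) → q) ∧ ((r ∧ q) → q) = 1/3 ∧ 1 = 1/3
¬p = ¬2/3 = 1/3
r → r = 5/6 → 5/6 = 1
¬(r → r) = ¬1 = 0
q → r = 1/3 → 5/6 = 1
¬(r → r) → (q → r) = 0 → 1 = 1
¬p → (¬(r → r) → (q → r)) = 1/3 → 1 = 1
(((q → p) → q) ∧ ((r ∧ q) → q)) ∧ (¬p → (¬(r → r) → (q → r))) = 1/3 ∧ 1 = 1/3
p ∨ r = 2/3 ∨ 5/6 = 5/6
q ∧ r = 1/3 ∧ 5/6 = 1/3
q → (q ∧ r) = 1/3 → 1/3 = 1
(p ∨ r) ∨ (q → (q ∧ r)) = 5/6 ∨ 1 = 1
¬((p ∨ r) ∨ (q → (q ∧ r))) = ¬1 = 0
p ∧ p = 2/3 ∧ 2/3 = 2/3
(p ∧ p) ∧ p = 2/3 ∧ 2/3 = 2/3
¬((p ∧ p) ∧ p) = ¬2/3 = 1/3
¬((p ∨ r) ∨ (q → (q ∧ r))) ∧ ¬((p ∧ p) ∧ p) = 0 ∧ 1/3 = 0
((((q → p) → q) ∧ ((r ∧ q) → q)) ∧ (¬p → (¬(r → r) → (q → r)))) ∨ (¬((p ∨ r) ∨ (q → (q ∧ r))) ∧ ¬((p ∧ p) ∧ p)) = 1/3 ∨ 0 = 1/3
¬(((((q → p) → q) ∧ ((r ∧ q) → q)) ∧ (¬p → (¬(r → r) → (q → r)))) ∨ (¬((p ∨ r) ∨ (q → (q ∧ r))) ∧ ¬((p ∧ p) ∧ p))) = ¬1/3 = 2/3

2/3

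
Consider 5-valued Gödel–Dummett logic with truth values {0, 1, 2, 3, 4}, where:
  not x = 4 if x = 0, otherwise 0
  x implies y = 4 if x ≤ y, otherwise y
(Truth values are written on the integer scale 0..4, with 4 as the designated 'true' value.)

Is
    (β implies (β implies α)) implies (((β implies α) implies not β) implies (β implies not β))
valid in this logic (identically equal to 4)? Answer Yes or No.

Yes

At α = 0, β = 2, for instance:
β implies α = 2 implies 0 = 0
β implies (β implies α) = 2 implies 0 = 0
not β = not 2 = 0
(β implies α) implies not β = 0 implies 0 = 4
β implies not β = 2 implies 0 = 0
((β implies α) implies not β) implies (β implies not β) = 4 implies 0 = 0
(β implies (β implies α)) implies (((β implies α) implies not β) implies (β implies not β)) = 0 implies 0 = 4
and checking the remaining 24 assignments likewise gives ≥ 4 in every case.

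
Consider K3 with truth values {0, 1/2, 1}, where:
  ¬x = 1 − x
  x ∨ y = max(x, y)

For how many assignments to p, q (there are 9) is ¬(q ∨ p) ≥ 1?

1

p = 0, q = 0 ↦ 1  ≥
p = 0, q = 1/2 ↦ 1/2  <
p = 0, q = 1 ↦ 0  <
p = 1/2, q = 0 ↦ 1/2  <
p = 1/2, q = 1/2 ↦ 1/2  <
p = 1/2, q = 1 ↦ 0  <
p = 1, q = 0 ↦ 0  <
p = 1, q = 1/2 ↦ 0  <
p = 1, q = 1 ↦ 0  <
So 1 of the 9 assignments meets the threshold.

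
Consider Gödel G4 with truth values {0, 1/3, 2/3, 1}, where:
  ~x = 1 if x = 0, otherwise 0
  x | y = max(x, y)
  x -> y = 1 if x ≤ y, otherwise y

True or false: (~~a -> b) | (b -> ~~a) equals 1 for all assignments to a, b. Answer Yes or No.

Yes

a = 0, b = 0 ↦ 1
a = 0, b = 1/3 ↦ 1
a = 0, b = 2/3 ↦ 1
a = 0, b = 1 ↦ 1
a = 1/3, b = 0 ↦ 1
a = 1/3, b = 1/3 ↦ 1
a = 1/3, b = 2/3 ↦ 1
a = 1/3, b = 1 ↦ 1
a = 2/3, b = 0 ↦ 1
a = 2/3, b = 1/3 ↦ 1
a = 2/3, b = 2/3 ↦ 1
a = 2/3, b = 1 ↦ 1
a = 1, b = 0 ↦ 1
a = 1, b = 1/3 ↦ 1
a = 1, b = 2/3 ↦ 1
a = 1, b = 1 ↦ 1
Every assignment gives a value ≥ 1.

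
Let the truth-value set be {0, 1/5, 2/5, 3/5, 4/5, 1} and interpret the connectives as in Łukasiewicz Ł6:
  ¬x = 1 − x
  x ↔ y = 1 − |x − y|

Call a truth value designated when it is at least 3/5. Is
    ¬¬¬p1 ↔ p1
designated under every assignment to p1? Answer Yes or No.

Counterexample: take p1 = 0.
¬p1 = ¬0 = 1
¬¬p1 = ¬1 = 0
¬¬¬p1 = ¬0 = 1
¬¬¬p1 ↔ p1 = 1 ↔ 0 = 0
This gives 0, which is below 3/5.

No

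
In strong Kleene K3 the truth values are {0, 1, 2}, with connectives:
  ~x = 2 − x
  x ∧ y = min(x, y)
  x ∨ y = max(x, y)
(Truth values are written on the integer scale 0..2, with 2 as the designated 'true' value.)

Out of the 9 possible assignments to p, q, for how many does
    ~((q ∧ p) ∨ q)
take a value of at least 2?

3

p = 0, q = 0 ↦ 2  ≥
p = 0, q = 1 ↦ 1  <
p = 0, q = 2 ↦ 0  <
p = 1, q = 0 ↦ 2  ≥
p = 1, q = 1 ↦ 1  <
p = 1, q = 2 ↦ 0  <
p = 2, q = 0 ↦ 2  ≥
p = 2, q = 1 ↦ 1  <
p = 2, q = 2 ↦ 0  <
So 3 of the 9 assignments meet the threshold.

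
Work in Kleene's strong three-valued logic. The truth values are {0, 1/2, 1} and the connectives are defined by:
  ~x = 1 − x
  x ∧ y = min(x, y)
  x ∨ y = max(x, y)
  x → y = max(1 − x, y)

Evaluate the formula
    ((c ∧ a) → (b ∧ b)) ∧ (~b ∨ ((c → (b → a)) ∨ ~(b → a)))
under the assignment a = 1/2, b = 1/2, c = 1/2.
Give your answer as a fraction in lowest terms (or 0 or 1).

c ∧ a = 1/2 ∧ 1/2 = 1/2
b ∧ b = 1/2 ∧ 1/2 = 1/2
(c ∧ a) → (b ∧ b) = 1/2 → 1/2 = 1/2
~b = ~1/2 = 1/2
b → a = 1/2 → 1/2 = 1/2
c → (b → a) = 1/2 → 1/2 = 1/2
b → a = 1/2 → 1/2 = 1/2
~(b → a) = ~1/2 = 1/2
(c → (b → a)) ∨ ~(b → a) = 1/2 ∨ 1/2 = 1/2
~b ∨ ((c → (b → a)) ∨ ~(b → a)) = 1/2 ∨ 1/2 = 1/2
((c ∧ a) → (b ∧ b)) ∧ (~b ∨ ((c → (b → a)) ∨ ~(b → a))) = 1/2 ∧ 1/2 = 1/2

1/2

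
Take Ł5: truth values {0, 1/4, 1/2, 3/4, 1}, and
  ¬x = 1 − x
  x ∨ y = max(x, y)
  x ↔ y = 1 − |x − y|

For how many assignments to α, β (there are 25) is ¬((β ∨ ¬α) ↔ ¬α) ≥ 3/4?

value 1: 1 assignment (counts)
value 3/4: 2 assignments (counts)
value 1/2: 3 assignments
value 1/4: 4 assignments
value 0: 15 assignments
So 3 of the 25 assignments meet the threshold.

3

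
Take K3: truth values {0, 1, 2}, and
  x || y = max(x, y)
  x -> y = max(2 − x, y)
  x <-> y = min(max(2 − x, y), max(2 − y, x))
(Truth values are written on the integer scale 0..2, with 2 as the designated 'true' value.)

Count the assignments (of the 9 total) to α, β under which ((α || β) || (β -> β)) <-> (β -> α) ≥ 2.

5

α = 0, β = 0 ↦ 2  ≥
α = 0, β = 1 ↦ 1  <
α = 0, β = 2 ↦ 0  <
α = 1, β = 0 ↦ 2  ≥
α = 1, β = 1 ↦ 1  <
α = 1, β = 2 ↦ 1  <
α = 2, β = 0 ↦ 2  ≥
α = 2, β = 1 ↦ 2  ≥
α = 2, β = 2 ↦ 2  ≥
So 5 of the 9 assignments meet the threshold.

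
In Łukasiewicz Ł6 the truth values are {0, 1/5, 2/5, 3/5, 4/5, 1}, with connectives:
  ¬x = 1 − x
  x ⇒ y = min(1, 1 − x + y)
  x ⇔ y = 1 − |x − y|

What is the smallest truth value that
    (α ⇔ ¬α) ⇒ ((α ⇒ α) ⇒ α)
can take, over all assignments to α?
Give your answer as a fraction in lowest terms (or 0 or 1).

3/5

Take α = 2/5:
¬α = ¬2/5 = 3/5
α ⇔ ¬α = 2/5 ⇔ 3/5 = 4/5
α ⇒ α = 2/5 ⇒ 2/5 = 1
(α ⇒ α) ⇒ α = 1 ⇒ 2/5 = 2/5
(α ⇔ ¬α) ⇒ ((α ⇒ α) ⇒ α) = 4/5 ⇒ 2/5 = 3/5
No assignment yields a value below 3/5, so this is the minimum.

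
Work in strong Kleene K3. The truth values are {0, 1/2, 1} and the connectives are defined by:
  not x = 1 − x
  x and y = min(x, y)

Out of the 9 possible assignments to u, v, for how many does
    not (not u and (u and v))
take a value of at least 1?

7

u = 0, v = 0 ↦ 1  ≥
u = 0, v = 1/2 ↦ 1  ≥
u = 0, v = 1 ↦ 1  ≥
u = 1/2, v = 0 ↦ 1  ≥
u = 1/2, v = 1/2 ↦ 1/2  <
u = 1/2, v = 1 ↦ 1/2  <
u = 1, v = 0 ↦ 1  ≥
u = 1, v = 1/2 ↦ 1  ≥
u = 1, v = 1 ↦ 1  ≥
So 7 of the 9 assignments meet the threshold.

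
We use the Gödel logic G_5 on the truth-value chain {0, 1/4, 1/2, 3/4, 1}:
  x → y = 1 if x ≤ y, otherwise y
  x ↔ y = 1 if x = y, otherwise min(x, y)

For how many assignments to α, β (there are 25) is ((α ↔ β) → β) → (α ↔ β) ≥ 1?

value 1: 5 assignments (counts)
value 3/4: 2 assignments
value 1/2: 4 assignments
value 1/4: 6 assignments
value 0: 8 assignments
So 5 of the 25 assignments meet the threshold.

5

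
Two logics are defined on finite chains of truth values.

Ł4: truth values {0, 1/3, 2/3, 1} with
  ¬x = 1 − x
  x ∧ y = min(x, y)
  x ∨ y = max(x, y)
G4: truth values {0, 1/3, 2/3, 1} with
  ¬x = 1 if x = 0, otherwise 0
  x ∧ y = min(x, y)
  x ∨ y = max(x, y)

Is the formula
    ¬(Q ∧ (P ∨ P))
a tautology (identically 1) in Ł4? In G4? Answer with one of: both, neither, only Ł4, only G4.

In Ł4: at P = 1/3, Q = 1/3 the value is 2/3 — not a tautology.
In G4: at P = 1/3, Q = 1/3 the value is 0 — not a tautology.

neither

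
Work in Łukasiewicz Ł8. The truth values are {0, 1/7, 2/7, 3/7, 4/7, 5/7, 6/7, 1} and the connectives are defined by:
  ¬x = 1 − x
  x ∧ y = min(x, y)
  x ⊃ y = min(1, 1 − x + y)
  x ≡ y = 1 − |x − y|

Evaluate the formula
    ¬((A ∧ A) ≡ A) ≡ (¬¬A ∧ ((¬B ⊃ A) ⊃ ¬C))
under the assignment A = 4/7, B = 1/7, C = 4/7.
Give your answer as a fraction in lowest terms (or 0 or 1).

A ∧ A = 4/7 ∧ 4/7 = 4/7
(A ∧ A) ≡ A = 4/7 ≡ 4/7 = 1
¬((A ∧ A) ≡ A) = ¬1 = 0
¬A = ¬4/7 = 3/7
¬¬A = ¬3/7 = 4/7
¬B = ¬1/7 = 6/7
¬B ⊃ A = 6/7 ⊃ 4/7 = 5/7
¬C = ¬4/7 = 3/7
(¬B ⊃ A) ⊃ ¬C = 5/7 ⊃ 3/7 = 5/7
¬¬A ∧ ((¬B ⊃ A) ⊃ ¬C) = 4/7 ∧ 5/7 = 4/7
¬((A ∧ A) ≡ A) ≡ (¬¬A ∧ ((¬B ⊃ A) ⊃ ¬C)) = 0 ≡ 4/7 = 3/7

3/7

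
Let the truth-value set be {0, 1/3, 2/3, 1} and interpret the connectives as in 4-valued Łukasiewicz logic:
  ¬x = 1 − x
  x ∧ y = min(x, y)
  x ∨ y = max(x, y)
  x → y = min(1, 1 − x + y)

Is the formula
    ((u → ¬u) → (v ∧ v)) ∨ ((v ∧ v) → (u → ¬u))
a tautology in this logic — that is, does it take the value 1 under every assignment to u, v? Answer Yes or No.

Yes

u = 0, v = 0 ↦ 1
u = 0, v = 1/3 ↦ 1
u = 0, v = 2/3 ↦ 1
u = 0, v = 1 ↦ 1
u = 1/3, v = 0 ↦ 1
u = 1/3, v = 1/3 ↦ 1
u = 1/3, v = 2/3 ↦ 1
u = 1/3, v = 1 ↦ 1
u = 2/3, v = 0 ↦ 1
u = 2/3, v = 1/3 ↦ 1
u = 2/3, v = 2/3 ↦ 1
u = 2/3, v = 1 ↦ 1
u = 1, v = 0 ↦ 1
u = 1, v = 1/3 ↦ 1
u = 1, v = 2/3 ↦ 1
u = 1, v = 1 ↦ 1
Every assignment gives a value ≥ 1.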